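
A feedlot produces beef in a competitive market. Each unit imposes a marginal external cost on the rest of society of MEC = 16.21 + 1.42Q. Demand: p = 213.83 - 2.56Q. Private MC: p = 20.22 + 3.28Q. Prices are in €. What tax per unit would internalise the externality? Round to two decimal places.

tax = €50.91 per unit

Social marginal cost = private MC + MEC = 36.43 + 4.70Q.
Set SMC = demand: 36.43 + 4.70Q = 213.83 - 2.56Q → Q* = 24.4353.
The Pigouvian tax equals MEC at Q*: 16.21 + 1.42×24.4353 = 50.9081.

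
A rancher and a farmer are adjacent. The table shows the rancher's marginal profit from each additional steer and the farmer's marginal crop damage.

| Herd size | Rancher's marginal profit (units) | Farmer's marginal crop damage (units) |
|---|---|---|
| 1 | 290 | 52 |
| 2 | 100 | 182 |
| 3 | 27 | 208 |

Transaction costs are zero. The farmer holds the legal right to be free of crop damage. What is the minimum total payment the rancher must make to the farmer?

Efficient level: marginal profit ≥ marginal crop damage through level 1, so k* = 1.
With the farmer holding the right, the rancher must at least compensate total damage at k*: 52 = 52.

52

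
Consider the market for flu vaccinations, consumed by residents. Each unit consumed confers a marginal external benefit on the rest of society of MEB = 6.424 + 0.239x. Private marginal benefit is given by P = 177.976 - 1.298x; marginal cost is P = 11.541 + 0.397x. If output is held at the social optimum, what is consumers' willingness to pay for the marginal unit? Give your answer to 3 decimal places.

Social marginal benefit = demand + MEB = 184.400 - 1.059x.
Set SMB = MC: 184.400 - 1.059x = 11.541 + 0.397x → x* = 118.7218.
Consumer price on the demand curve at x*: 177.976 − 1.298×118.7218 = 23.8751.

P = 23.875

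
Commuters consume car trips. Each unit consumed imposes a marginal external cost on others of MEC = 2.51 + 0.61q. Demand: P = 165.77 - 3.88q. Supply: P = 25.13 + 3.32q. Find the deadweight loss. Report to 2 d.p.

Market equilibrium (private): 25.13 + 3.32q = 165.77 - 3.88q → q_m = 19.5333.
Social marginal benefit = demand − MEC = 163.26 - 4.49q.
Set SMB = MC: 163.26 - 4.49q = 25.13 + 3.32q → q* = 17.6863.
Height of the DWL triangle at q_m is MC(q_m) − SMB(q_m) = MEC(q_m) = 14.4253.
DWL = ½ × 1.8470 × 14.4253 = 13.3218.

DWL = 13.32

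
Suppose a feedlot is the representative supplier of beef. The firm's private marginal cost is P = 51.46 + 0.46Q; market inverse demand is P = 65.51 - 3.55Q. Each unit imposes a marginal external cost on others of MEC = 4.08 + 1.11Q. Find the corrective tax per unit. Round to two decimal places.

Social marginal cost = private MC + MEC = 55.54 + 1.57Q.
Set SMC = demand: 55.54 + 1.57Q = 65.51 - 3.55Q → Q* = 1.9473.
The Pigouvian tax equals MEC at Q*: 4.08 + 1.11×1.9473 = 6.2415.

tax = 6.24 per unit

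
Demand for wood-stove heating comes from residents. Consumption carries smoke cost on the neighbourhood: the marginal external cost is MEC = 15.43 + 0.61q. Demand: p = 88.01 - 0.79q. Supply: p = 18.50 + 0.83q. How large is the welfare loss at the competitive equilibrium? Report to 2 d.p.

DWL = 388.08

Market equilibrium (private): 18.50 + 0.83q = 88.01 - 0.79q → q_m = 42.9074.
Social marginal benefit = demand − MEC = 72.58 - 1.40q.
Set SMB = MC: 72.58 - 1.40q = 18.50 + 0.83q → q* = 24.2511.
Between q* and q_m the wedge MC − SMB runs linearly from 0 to MEC(q_m), so the loss is a triangle.
DWL = ½ × 18.6563 × 41.6035 = 388.0837.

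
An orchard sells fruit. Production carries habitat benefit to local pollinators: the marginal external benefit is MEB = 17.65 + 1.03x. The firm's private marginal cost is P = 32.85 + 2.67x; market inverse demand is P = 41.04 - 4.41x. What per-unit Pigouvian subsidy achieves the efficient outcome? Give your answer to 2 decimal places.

Social marginal cost = private MC − MEB = 15.20 + 1.64x.
Set SMC = demand: 15.20 + 1.64x = 41.04 - 4.41x → x* = 4.2711.
The Pigouvian subsidy equals MEB at x*: 17.65 + 1.03×4.2711 = 22.0492.

subsidy = 22.05 per unit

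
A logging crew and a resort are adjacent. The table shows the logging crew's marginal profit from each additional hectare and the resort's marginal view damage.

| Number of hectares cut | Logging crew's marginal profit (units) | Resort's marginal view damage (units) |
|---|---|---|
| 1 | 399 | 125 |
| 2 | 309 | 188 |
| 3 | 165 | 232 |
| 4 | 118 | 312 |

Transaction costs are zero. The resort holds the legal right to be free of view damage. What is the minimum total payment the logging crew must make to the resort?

Efficient level: marginal profit ≥ marginal view damage through level 2, so k* = 2.
With the resort holding the right, the logging crew must at least compensate total damage at k*: 125 + 188 = 313.

313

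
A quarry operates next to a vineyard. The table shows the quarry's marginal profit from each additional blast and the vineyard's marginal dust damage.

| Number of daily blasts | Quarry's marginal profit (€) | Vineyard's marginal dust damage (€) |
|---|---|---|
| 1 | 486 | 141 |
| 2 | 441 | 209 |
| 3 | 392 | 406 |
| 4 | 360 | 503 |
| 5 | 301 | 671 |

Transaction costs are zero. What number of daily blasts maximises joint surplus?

Bargaining reaches the level where marginal profit last exceeds marginal dust damage.
That holds through level 2 (441 ≥ 209) but not at 3 (392 < 406).

2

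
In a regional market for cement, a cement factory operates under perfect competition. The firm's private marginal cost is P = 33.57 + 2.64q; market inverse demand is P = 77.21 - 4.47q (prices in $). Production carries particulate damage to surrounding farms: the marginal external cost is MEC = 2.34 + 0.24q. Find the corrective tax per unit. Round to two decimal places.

tax = $3.69 per unit

Social marginal cost = private MC + MEC = 35.91 + 2.88q.
Set SMC = demand: 35.91 + 2.88q = 77.21 - 4.47q → q* = 5.6190.
The Pigouvian tax equals MEC at q*: 2.34 + 0.24×5.6190 = 3.6886.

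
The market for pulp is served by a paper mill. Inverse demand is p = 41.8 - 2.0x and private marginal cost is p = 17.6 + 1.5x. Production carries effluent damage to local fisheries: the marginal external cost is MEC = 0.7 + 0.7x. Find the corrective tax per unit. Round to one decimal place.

tax = 4.6 per unit

Social marginal cost = private MC + MEC = 18.3 + 2.2x.
Set SMC = demand: 18.3 + 2.2x = 41.8 - 2.0x → x* = 5.5952.
The Pigouvian tax equals MEC at x*: 0.7 + 0.7×5.5952 = 4.6166.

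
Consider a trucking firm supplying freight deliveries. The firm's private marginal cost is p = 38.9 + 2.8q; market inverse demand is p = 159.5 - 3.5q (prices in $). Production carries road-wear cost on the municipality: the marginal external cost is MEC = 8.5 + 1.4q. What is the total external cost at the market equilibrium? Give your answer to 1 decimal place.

Market equilibrium (private): 38.9 + 2.8q = 159.5 - 3.5q → q_m = 19.1429.
Total external cost = ∫₀^{q_m} (8.5 + 1.4q) dq = 8.5×19.1429 + ½×1.4×19.1429² = 419.2301.

$419.2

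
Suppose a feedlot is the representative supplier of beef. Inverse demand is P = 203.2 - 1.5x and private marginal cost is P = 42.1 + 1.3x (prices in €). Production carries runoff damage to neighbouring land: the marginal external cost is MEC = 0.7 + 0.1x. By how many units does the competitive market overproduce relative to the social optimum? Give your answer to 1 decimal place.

Market equilibrium (private): 42.1 + 1.3x = 203.2 - 1.5x → x_m = 57.5357.
Social marginal cost = private MC + MEC = 42.8 + 1.4x.
Set SMC = demand: 42.8 + 1.4x = 203.2 - 1.5x → x* = 55.3103.
Gap = |57.5357 − 55.3103| = 2.2254.

2.2 units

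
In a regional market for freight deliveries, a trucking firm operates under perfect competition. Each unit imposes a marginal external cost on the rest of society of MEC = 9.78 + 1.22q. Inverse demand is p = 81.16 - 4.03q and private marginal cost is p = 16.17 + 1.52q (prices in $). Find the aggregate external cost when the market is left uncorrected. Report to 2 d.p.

$198.17

Market equilibrium (private): 16.17 + 1.52q = 81.16 - 4.03q → q_m = 11.7099.
Total external cost = ∫₀^{q_m} (9.78 + 1.22q) dq = 9.78×11.7099 + ½×1.22×11.7099² = 198.1671.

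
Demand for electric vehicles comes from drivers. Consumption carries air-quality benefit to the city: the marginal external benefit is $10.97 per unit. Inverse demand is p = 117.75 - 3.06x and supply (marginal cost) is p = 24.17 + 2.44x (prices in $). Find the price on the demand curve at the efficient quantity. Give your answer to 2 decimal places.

Social marginal benefit = demand + MEB = 128.72 - 3.06x.
Set SMB = MC: 128.72 - 3.06x = 24.17 + 2.44x → x* = 19.0091.
Consumer price on the demand curve at x*: 117.75 − 3.06×19.0091 = 59.5822.

P = $59.58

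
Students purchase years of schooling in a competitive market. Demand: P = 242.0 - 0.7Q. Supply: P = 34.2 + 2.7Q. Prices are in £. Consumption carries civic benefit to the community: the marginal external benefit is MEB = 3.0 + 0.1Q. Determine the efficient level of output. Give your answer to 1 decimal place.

Social marginal benefit = demand + MEB = 245.0 - 0.6Q.
Set SMB = MC: 245.0 - 0.6Q = 34.2 + 2.7Q → Q* = 63.8788.

Q* = 63.9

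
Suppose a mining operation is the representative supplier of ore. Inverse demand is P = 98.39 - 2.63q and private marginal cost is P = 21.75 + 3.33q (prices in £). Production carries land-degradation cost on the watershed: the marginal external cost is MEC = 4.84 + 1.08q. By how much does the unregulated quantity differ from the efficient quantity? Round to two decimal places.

Market equilibrium (private): 21.75 + 3.33q = 98.39 - 2.63q → q_m = 12.8591.
Social marginal cost = private MC + MEC = 26.59 + 4.41q.
Set SMC = demand: 26.59 + 4.41q = 98.39 - 2.63q → q* = 10.1989.
Gap = |12.8591 − 10.1989| = 2.6602.

2.66 units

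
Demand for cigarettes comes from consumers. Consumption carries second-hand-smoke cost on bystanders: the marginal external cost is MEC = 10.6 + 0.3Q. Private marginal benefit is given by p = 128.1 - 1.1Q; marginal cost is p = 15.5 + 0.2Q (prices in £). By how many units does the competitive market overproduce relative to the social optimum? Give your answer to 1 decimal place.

Market equilibrium (private): 15.5 + 0.2Q = 128.1 - 1.1Q → Q_m = 86.6154.
Social marginal benefit = demand − MEC = 117.5 - 1.4Q.
Set SMB = MC: 117.5 - 1.4Q = 15.5 + 0.2Q → Q* = 63.7500.
Gap = |86.6154 − 63.7500| = 22.8654.

22.9 units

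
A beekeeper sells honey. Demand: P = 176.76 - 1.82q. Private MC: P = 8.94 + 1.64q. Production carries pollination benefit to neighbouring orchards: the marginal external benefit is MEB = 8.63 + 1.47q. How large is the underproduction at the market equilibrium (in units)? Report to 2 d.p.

Market equilibrium (private): 8.94 + 1.64q = 176.76 - 1.82q → q_m = 48.5029.
Social marginal cost = private MC − MEB = 0.31 + 0.17q.
Set SMC = demand: 0.31 + 0.17q = 176.76 - 1.82q → q* = 88.6683.
Gap = |48.5029 − 88.6683| = 40.1654.

40.17 units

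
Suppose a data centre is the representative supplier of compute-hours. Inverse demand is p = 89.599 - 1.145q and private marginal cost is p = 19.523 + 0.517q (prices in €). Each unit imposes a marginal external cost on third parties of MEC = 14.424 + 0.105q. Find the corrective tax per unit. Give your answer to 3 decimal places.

Social marginal cost = private MC + MEC = 33.947 + 0.622q.
Set SMC = demand: 33.947 + 0.622q = 89.599 - 1.145q → q* = 31.4952.
The Pigouvian tax equals MEC at q*: 14.424 + 0.105×31.4952 = 17.7310.

tax = €17.731 per unit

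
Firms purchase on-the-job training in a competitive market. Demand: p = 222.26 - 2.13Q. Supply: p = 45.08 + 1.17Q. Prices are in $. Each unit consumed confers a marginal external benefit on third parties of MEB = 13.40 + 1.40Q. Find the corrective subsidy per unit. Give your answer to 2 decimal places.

subsidy = $153.83 per unit

Social marginal benefit = demand + MEB = 235.66 - 0.73Q.
Set SMB = MC: 235.66 - 0.73Q = 45.08 + 1.17Q → Q* = 100.3053.
The Pigouvian subsidy equals MEB at Q*: 13.40 + 1.40×100.3053 = 153.8274.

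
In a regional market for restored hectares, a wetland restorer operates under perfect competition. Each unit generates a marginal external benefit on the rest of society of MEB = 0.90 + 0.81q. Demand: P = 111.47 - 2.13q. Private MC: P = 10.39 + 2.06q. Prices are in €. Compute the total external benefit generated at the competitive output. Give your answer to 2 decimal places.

€257.41

Market equilibrium (private): 10.39 + 2.06q = 111.47 - 2.13q → q_m = 24.1241.
Total external benefit = ∫₀^{q_m} (0.90 + 0.81q) dq = 0.90×24.1241 + ½×0.81×24.1241² = 257.4104.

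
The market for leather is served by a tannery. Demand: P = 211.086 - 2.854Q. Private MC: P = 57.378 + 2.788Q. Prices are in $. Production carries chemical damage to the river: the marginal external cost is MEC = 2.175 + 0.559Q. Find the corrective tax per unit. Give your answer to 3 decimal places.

Social marginal cost = private MC + MEC = 59.553 + 3.347Q.
Set SMC = demand: 59.553 + 3.347Q = 211.086 - 2.854Q → Q* = 24.4369.
The Pigouvian tax equals MEC at Q*: 2.175 + 0.559×24.4369 = 15.8352.

tax = $15.835 per unit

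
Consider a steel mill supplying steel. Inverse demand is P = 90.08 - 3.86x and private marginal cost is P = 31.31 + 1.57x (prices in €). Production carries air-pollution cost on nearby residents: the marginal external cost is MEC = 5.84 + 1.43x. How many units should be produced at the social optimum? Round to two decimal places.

Social marginal cost = private MC + MEC = 37.15 + 3.00x.
Set SMC = demand: 37.15 + 3.00x = 90.08 - 3.86x → x* = 7.7157.

x* = 7.72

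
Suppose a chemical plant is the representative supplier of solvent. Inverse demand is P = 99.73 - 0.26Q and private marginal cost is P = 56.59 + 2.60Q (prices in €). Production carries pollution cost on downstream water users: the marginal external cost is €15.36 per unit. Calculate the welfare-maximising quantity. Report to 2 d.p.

Q* = 9.71

Social marginal cost = private MC + MEC = 71.95 + 2.60Q.
Set SMC = demand: 71.95 + 2.60Q = 99.73 - 0.26Q → Q* = 9.7133.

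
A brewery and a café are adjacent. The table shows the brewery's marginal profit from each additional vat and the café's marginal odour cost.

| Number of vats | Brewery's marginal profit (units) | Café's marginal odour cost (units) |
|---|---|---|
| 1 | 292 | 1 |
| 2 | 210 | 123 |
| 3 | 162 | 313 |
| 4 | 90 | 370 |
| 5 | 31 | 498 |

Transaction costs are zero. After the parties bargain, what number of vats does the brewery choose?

2

Bargaining reaches the level where marginal profit last exceeds marginal odour cost.
That holds through level 2 (210 ≥ 123) but not at 3 (162 < 313).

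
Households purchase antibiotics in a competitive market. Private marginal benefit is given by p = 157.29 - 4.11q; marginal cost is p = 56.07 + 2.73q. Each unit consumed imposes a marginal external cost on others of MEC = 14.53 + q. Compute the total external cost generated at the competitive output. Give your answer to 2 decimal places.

324.51

Market equilibrium (private): 56.07 + 2.73q = 157.29 - 4.11q → q_m = 14.7982.
Total external cost = ∫₀^{q_m} (14.53 + 1.00q) dq = 14.53×14.7982 + ½×1.00×14.7982² = 324.5112.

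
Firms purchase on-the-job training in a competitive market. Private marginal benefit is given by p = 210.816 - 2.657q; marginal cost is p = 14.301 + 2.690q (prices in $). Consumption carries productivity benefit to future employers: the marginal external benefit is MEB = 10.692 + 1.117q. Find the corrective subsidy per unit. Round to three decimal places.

subsidy = $65.408 per unit

Social marginal benefit = demand + MEB = 221.508 - 1.540q.
Set SMB = MC: 221.508 - 1.540q = 14.301 + 2.690q → q* = 48.9851.
The Pigouvian subsidy equals MEB at q*: 10.692 + 1.117×48.9851 = 65.4084.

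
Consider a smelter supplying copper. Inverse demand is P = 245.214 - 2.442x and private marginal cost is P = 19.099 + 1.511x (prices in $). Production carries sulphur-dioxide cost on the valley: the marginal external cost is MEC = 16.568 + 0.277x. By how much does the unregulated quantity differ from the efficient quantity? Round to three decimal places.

7.663 units

Market equilibrium (private): 19.099 + 1.511x = 245.214 - 2.442x → x_m = 57.2009.
Social marginal cost = private MC + MEC = 35.667 + 1.788x.
Set SMC = demand: 35.667 + 1.788x = 245.214 - 2.442x → x* = 49.5383.
Gap = |57.2009 − 49.5383| = 7.6626.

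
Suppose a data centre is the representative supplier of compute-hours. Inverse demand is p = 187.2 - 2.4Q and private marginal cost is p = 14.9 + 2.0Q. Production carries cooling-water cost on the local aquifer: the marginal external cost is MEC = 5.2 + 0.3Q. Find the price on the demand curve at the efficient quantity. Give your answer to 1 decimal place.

Social marginal cost = private MC + MEC = 20.1 + 2.3Q.
Set SMC = demand: 20.1 + 2.3Q = 187.2 - 2.4Q → Q* = 35.5532.
Consumer price on the demand curve at Q*: 187.2 − 2.4×35.5532 = 101.8723.

P = 101.9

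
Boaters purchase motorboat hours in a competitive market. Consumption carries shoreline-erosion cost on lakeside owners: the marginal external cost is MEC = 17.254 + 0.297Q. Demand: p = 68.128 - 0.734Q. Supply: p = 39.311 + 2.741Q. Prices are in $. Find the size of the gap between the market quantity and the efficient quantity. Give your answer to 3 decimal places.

Market equilibrium (private): 39.311 + 2.741Q = 68.128 - 0.734Q → Q_m = 8.2927.
Social marginal benefit = demand − MEC = 50.874 - 1.031Q.
Set SMB = MC: 50.874 - 1.031Q = 39.311 + 2.741Q → Q* = 3.0655.
Gap = |8.2927 − 3.0655| = 5.2272.

5.227 units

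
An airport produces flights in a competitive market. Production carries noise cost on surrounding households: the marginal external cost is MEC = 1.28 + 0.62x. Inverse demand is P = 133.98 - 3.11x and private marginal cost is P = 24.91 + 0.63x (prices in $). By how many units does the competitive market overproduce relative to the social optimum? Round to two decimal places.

4.44 units

Market equilibrium (private): 24.91 + 0.63x = 133.98 - 3.11x → x_m = 29.1631.
Social marginal cost = private MC + MEC = 26.19 + 1.25x.
Set SMC = demand: 26.19 + 1.25x = 133.98 - 3.11x → x* = 24.7225.
Gap = |29.1631 − 24.7225| = 4.4406.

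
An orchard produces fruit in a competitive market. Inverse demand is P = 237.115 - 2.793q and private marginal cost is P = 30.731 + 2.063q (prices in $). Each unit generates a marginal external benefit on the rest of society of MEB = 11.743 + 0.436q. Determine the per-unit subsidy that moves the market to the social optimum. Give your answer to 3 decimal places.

subsidy = $33.260 per unit

Social marginal cost = private MC − MEB = 18.988 + 1.627q.
Set SMC = demand: 18.988 + 1.627q = 237.115 - 2.793q → q* = 49.3500.
The Pigouvian subsidy equals MEB at q*: 11.743 + 0.436×49.3500 = 33.2596.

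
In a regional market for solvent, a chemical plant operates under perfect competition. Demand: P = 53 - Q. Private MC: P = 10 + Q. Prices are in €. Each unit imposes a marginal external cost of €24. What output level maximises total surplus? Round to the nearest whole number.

Social marginal cost = private MC + MEC = 34 + Q.
Set SMC = demand: 34 + Q = 53 - Q → Q* = 9.5000.

Q* = 10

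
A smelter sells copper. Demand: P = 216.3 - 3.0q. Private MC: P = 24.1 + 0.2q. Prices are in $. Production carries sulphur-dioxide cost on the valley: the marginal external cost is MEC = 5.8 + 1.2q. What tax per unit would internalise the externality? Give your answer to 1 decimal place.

Social marginal cost = private MC + MEC = 29.9 + 1.4q.
Set SMC = demand: 29.9 + 1.4q = 216.3 - 3.0q → q* = 42.3636.
The Pigouvian tax equals MEC at q*: 5.8 + 1.2×42.3636 = 56.6363.

tax = $56.6 per unit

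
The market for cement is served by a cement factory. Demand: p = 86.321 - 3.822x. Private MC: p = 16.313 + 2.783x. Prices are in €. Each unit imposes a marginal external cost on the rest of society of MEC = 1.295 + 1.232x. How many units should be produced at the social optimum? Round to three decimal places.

x* = 8.768

Social marginal cost = private MC + MEC = 17.608 + 4.015x.
Set SMC = demand: 17.608 + 4.015x = 86.321 - 3.822x → x* = 8.7678.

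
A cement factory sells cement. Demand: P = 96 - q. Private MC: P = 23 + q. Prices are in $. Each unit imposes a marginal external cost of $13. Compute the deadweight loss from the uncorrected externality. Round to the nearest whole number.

Market equilibrium (private): 23 + q = 96 - q → q_m = 36.5000.
Social marginal cost = private MC + MEC = 36 + q.
Set SMC = demand: 36 + q = 96 - q → q* = 30.0000.
Height of the DWL triangle at q_m is SMC(q_m) − demand(q_m) = MEC(q_m) = 13.0000.
DWL = ½ × 6.5000 × 13.0000 = 42.2500.

DWL = $42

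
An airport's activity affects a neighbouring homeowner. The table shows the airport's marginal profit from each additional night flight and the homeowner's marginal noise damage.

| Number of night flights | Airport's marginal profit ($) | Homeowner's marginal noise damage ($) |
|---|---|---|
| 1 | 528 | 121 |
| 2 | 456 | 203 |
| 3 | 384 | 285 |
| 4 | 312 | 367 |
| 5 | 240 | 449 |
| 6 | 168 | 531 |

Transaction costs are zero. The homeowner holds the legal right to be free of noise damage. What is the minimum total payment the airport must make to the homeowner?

Efficient level: marginal profit ≥ marginal noise damage through level 3, so k* = 3.
With the homeowner holding the right, the airport must at least compensate total damage at k*: 121 + 203 + 285 = 609.

$609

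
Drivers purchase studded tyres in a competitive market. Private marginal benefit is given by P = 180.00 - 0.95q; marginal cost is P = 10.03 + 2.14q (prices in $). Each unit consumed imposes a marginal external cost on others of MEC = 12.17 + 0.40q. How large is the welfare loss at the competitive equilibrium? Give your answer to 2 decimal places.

Market equilibrium (private): 10.03 + 2.14q = 180.00 - 0.95q → q_m = 55.0065.
Social marginal benefit = demand − MEC = 167.83 - 1.35q.
Set SMB = MC: 167.83 - 1.35q = 10.03 + 2.14q → q* = 45.2149.
The welfare-loss triangle has base |q_m − q*| and height MEC(q_m) (the vertical gap between SMB and MC is zero at q* and MEC at q_m).
DWL = ½ × 9.7916 × 34.1726 = 167.3022.

DWL = $167.30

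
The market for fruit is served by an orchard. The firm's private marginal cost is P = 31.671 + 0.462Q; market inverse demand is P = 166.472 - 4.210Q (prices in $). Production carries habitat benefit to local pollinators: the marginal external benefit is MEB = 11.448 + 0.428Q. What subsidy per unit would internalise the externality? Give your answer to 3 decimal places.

subsidy = $26.197 per unit

Social marginal cost = private MC − MEB = 20.223 + 0.034Q.
Set SMC = demand: 20.223 + 0.034Q = 166.472 - 4.210Q → Q* = 34.4602.
The Pigouvian subsidy equals MEB at Q*: 11.448 + 0.428×34.4602 = 26.1970.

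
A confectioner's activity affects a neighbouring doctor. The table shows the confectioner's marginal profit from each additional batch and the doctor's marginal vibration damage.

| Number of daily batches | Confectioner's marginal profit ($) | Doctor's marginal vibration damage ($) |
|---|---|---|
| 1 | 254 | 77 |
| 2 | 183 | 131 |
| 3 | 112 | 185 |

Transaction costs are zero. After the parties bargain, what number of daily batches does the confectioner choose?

2

Bargaining reaches the level where marginal profit last exceeds marginal vibration damage.
That holds through level 2 (183 ≥ 131) but not at 3 (112 < 185).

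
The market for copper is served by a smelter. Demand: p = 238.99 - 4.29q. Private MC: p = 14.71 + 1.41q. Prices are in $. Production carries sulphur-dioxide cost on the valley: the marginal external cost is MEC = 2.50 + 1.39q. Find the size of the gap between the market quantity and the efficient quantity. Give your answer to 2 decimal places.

8.07 units

Market equilibrium (private): 14.71 + 1.41q = 238.99 - 4.29q → q_m = 39.3474.
Social marginal cost = private MC + MEC = 17.21 + 2.80q.
Set SMC = demand: 17.21 + 2.80q = 238.99 - 4.29q → q* = 31.2807.
Gap = |39.3474 − 31.2807| = 8.0667.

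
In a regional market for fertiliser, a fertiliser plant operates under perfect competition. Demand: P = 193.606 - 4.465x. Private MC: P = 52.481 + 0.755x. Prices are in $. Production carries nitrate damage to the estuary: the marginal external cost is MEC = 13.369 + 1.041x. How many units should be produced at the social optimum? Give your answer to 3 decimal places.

x* = 20.405

Social marginal cost = private MC + MEC = 65.850 + 1.796x.
Set SMC = demand: 65.850 + 1.796x = 193.606 - 4.465x → x* = 20.4050.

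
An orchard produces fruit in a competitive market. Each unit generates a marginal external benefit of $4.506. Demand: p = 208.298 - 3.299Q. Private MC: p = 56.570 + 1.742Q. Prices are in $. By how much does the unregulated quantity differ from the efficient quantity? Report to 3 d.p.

0.894 units

Market equilibrium (private): 56.570 + 1.742Q = 208.298 - 3.299Q → Q_m = 30.0988.
Social marginal cost = private MC − MEB = 52.064 + 1.742Q.
Set SMC = demand: 52.064 + 1.742Q = 208.298 - 3.299Q → Q* = 30.9927.
Gap = |30.0988 − 30.9927| = 0.8939.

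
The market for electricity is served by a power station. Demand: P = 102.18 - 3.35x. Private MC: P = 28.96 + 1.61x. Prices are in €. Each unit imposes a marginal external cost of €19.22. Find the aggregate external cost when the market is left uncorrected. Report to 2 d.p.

€283.73

Market equilibrium (private): 28.96 + 1.61x = 102.18 - 3.35x → x_m = 14.7621.
Total external cost = MEC × x_m = 19.22 × 14.7621 = 283.7276.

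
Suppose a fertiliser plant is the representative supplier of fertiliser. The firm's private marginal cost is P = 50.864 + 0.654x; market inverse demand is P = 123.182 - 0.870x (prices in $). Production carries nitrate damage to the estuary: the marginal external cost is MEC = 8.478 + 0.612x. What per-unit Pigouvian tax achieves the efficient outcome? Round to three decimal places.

tax = $26.769 per unit

Social marginal cost = private MC + MEC = 59.342 + 1.266x.
Set SMC = demand: 59.342 + 1.266x = 123.182 - 0.870x → x* = 29.8876.
The Pigouvian tax equals MEC at x*: 8.478 + 0.612×29.8876 = 26.7692.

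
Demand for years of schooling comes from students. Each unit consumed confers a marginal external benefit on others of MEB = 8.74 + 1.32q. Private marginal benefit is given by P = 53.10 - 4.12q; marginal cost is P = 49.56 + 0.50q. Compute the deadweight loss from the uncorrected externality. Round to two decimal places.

DWL = 14.41

Market equilibrium (private): 49.56 + 0.50q = 53.10 - 4.12q → q_m = 0.7662.
Social marginal benefit = demand + MEB = 61.84 - 2.80q.
Set SMB = MC: 61.84 - 2.80q = 49.56 + 0.50q → q* = 3.7212.
The loss is the area between SMB and MC from q* to q_m; with linear curves that's a triangle of height MEB(q_m).
DWL = ½ × 2.9550 × 9.7514 = 14.4077.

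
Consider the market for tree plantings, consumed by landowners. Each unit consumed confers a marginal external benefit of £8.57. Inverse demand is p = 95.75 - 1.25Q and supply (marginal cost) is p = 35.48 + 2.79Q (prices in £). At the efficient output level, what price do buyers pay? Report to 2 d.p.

Social marginal benefit = demand + MEB = 104.32 - 1.25Q.
Set SMB = MC: 104.32 - 1.25Q = 35.48 + 2.79Q → Q* = 17.0396.
Consumer price on the demand curve at Q*: 95.75 − 1.25×17.0396 = 74.4505.

P = £74.45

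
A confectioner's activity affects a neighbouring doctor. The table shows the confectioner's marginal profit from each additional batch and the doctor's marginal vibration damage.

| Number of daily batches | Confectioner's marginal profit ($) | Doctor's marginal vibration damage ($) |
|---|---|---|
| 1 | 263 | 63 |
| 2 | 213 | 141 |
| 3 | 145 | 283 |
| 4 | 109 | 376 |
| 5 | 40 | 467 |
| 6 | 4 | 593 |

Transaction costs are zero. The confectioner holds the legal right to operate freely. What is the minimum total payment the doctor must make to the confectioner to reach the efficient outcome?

Left alone the confectioner would choose level 6 (marginal profit stays positive).
Efficient level: k* = 2 (marginal profit ≥ marginal vibration damage through 2).
The doctor must at least cover the confectioner's forgone profit from cutting 6→2: 145 + 109 + 40 + 4 = 298.

$298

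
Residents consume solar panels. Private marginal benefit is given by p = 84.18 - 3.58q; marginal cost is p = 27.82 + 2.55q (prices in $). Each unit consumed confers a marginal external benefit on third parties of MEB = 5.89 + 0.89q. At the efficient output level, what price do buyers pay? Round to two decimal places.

Social marginal benefit = demand + MEB = 90.07 - 2.69q.
Set SMB = MC: 90.07 - 2.69q = 27.82 + 2.55q → q* = 11.8798.
Consumer price on the demand curve at q*: 84.18 − 3.58×11.8798 = 41.6503.

P = $41.65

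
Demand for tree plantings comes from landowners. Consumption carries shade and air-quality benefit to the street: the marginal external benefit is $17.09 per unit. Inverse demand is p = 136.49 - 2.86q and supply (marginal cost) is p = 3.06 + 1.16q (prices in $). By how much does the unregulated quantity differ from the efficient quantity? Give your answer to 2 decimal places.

4.25 units

Market equilibrium (private): 3.06 + 1.16q = 136.49 - 2.86q → q_m = 33.1915.
Social marginal benefit = demand + MEB = 153.58 - 2.86q.
Set SMB = MC: 153.58 - 2.86q = 3.06 + 1.16q → q* = 37.4428.
Gap = |33.1915 − 37.4428| = 4.2513.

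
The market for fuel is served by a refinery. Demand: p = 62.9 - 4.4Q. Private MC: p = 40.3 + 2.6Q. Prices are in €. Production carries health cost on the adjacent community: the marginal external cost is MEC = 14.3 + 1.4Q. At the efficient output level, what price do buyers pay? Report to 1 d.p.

Social marginal cost = private MC + MEC = 54.6 + 4.0Q.
Set SMC = demand: 54.6 + 4.0Q = 62.9 - 4.4Q → Q* = 0.9881.
Consumer price on the demand curve at Q*: 62.9 − 4.4×0.9881 = 58.5524.

P = €58.6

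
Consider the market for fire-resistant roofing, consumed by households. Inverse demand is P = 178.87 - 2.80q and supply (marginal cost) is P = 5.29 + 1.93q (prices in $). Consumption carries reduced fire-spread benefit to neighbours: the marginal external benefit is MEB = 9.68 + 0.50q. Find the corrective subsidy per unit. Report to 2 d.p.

subsidy = $31.34 per unit

Social marginal benefit = demand + MEB = 188.55 - 2.30q.
Set SMB = MC: 188.55 - 2.30q = 5.29 + 1.93q → q* = 43.3239.
The Pigouvian subsidy equals MEB at q*: 9.68 + 0.50×43.3239 = 31.3420.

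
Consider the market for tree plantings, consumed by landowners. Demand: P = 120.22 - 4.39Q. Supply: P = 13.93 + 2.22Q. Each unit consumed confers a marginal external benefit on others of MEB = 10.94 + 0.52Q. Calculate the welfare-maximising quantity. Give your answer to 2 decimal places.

Social marginal benefit = demand + MEB = 131.16 - 3.87Q.
Set SMB = MC: 131.16 - 3.87Q = 13.93 + 2.22Q → Q* = 19.2496.

Q* = 19.25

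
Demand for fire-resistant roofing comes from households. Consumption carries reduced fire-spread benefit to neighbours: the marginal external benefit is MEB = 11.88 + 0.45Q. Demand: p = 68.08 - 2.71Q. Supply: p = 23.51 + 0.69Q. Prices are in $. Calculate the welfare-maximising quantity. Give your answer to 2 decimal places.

Q* = 19.14

Social marginal benefit = demand + MEB = 79.96 - 2.26Q.
Set SMB = MC: 79.96 - 2.26Q = 23.51 + 0.69Q → Q* = 19.1356.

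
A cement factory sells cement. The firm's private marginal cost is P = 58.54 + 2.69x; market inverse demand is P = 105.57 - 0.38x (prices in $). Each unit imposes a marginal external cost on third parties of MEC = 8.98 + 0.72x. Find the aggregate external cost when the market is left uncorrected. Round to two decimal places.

$222.05

Market equilibrium (private): 58.54 + 2.69x = 105.57 - 0.38x → x_m = 15.3192.
Total external cost = ∫₀^{x_m} (8.98 + 0.72x) dx = 8.98×15.3192 + ½×0.72×15.3192² = 222.0505.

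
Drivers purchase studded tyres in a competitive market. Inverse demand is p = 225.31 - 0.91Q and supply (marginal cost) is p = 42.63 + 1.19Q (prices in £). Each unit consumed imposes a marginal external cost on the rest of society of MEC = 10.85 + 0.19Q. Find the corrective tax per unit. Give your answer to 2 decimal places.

Social marginal benefit = demand − MEC = 214.46 - 1.10Q.
Set SMB = MC: 214.46 - 1.10Q = 42.63 + 1.19Q → Q* = 75.0349.
The Pigouvian tax equals MEC at Q*: 10.85 + 0.19×75.0349 = 25.1066.

tax = £25.11 per unit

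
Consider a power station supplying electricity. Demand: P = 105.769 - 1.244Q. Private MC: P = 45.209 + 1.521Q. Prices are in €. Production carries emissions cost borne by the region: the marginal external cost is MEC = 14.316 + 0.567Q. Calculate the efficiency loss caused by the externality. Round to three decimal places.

DWL = €107.254

Market equilibrium (private): 45.209 + 1.521Q = 105.769 - 1.244Q → Q_m = 21.9024.
Social marginal cost = private MC + MEC = 59.525 + 2.088Q.
Set SMC = demand: 59.525 + 2.088Q = 105.769 - 1.244Q → Q* = 13.8788.
The loss is the area between SMC and demand from Q* to Q_m; with linear curves that's a triangle of height MEC(Q_m).
DWL = ½ × 8.0236 × 26.7346 = 107.2539.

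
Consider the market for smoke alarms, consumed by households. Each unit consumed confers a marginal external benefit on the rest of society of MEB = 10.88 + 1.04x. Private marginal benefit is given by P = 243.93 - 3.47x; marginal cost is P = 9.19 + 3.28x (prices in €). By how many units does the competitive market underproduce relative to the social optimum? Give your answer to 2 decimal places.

8.24 units

Market equilibrium (private): 9.19 + 3.28x = 243.93 - 3.47x → x_m = 34.7763.
Social marginal benefit = demand + MEB = 254.81 - 2.43x.
Set SMB = MC: 254.81 - 2.43x = 9.19 + 3.28x → x* = 43.0158.
Gap = |34.7763 − 43.0158| = 8.2395.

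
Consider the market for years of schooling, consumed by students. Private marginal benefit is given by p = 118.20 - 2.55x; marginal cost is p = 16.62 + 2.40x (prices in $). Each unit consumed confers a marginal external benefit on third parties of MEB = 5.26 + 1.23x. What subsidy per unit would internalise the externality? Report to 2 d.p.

Social marginal benefit = demand + MEB = 123.46 - 1.32x.
Set SMB = MC: 123.46 - 1.32x = 16.62 + 2.40x → x* = 28.7204.
The Pigouvian subsidy equals MEB at x*: 5.26 + 1.23×28.7204 = 40.5861.

subsidy = $40.59 per unit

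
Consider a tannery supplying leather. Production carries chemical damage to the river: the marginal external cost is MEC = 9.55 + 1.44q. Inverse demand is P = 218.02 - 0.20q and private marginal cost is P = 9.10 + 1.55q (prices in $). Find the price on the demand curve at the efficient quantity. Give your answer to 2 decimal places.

Social marginal cost = private MC + MEC = 18.65 + 2.99q.
Set SMC = demand: 18.65 + 2.99q = 218.02 - 0.20q → q* = 62.4984.
Consumer price on the demand curve at q*: 218.02 − 0.20×62.4984 = 205.5203.

P = $205.52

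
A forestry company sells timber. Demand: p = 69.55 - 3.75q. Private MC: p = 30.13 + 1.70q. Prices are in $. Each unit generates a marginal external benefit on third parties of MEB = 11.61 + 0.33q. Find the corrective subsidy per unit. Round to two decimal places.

subsidy = $14.90 per unit

Social marginal cost = private MC − MEB = 18.52 + 1.37q.
Set SMC = demand: 18.52 + 1.37q = 69.55 - 3.75q → q* = 9.9668.
The Pigouvian subsidy equals MEB at q*: 11.61 + 0.33×9.9668 = 14.8990.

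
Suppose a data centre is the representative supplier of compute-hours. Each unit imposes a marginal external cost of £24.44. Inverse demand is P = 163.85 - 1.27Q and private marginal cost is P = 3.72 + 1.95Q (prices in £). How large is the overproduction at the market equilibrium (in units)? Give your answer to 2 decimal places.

7.59 units

Market equilibrium (private): 3.72 + 1.95Q = 163.85 - 1.27Q → Q_m = 49.7298.
Social marginal cost = private MC + MEC = 28.16 + 1.95Q.
Set SMC = demand: 28.16 + 1.95Q = 163.85 - 1.27Q → Q* = 42.1398.
Gap = |49.7298 − 42.1398| = 7.5900.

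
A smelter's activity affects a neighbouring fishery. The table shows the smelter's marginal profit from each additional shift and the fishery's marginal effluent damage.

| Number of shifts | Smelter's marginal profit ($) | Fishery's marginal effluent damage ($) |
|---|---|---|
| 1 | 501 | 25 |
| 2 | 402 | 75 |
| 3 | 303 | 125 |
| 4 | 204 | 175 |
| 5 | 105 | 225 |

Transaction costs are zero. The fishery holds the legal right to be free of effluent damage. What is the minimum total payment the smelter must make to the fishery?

Efficient level: marginal profit ≥ marginal effluent damage through level 4, so k* = 4.
With the fishery holding the right, the smelter must at least compensate total damage at k*: 25 + 75 + 125 + 175 = 400.

$400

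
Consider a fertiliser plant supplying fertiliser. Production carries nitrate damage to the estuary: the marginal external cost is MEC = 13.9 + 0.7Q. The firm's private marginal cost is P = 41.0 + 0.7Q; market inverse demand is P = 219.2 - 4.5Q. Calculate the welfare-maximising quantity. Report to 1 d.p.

Q* = 27.8

Social marginal cost = private MC + MEC = 54.9 + 1.4Q.
Set SMC = demand: 54.9 + 1.4Q = 219.2 - 4.5Q → Q* = 27.8475.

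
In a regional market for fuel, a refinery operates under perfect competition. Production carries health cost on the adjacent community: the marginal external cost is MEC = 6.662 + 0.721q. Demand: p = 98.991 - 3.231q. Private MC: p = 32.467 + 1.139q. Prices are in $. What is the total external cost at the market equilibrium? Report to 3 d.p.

$184.956

Market equilibrium (private): 32.467 + 1.139q = 98.991 - 3.231q → q_m = 15.2229.
Total external cost = ∫₀^{q_m} (6.662 + 0.721q) dq = 6.662×15.2229 + ½×0.721×15.2229² = 184.9560.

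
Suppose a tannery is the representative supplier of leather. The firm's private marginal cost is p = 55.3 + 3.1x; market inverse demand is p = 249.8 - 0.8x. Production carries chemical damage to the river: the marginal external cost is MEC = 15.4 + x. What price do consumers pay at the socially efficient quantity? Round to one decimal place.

Social marginal cost = private MC + MEC = 70.7 + 4.1x.
Set SMC = demand: 70.7 + 4.1x = 249.8 - 0.8x → x* = 36.5510.
Consumer price on the demand curve at x*: 249.8 − 0.8×36.5510 = 220.5592.

P = 220.6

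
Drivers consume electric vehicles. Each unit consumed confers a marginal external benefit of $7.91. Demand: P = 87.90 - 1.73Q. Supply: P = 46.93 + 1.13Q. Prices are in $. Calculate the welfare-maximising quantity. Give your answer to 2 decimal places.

Social marginal benefit = demand + MEB = 95.81 - 1.73Q.
Set SMB = MC: 95.81 - 1.73Q = 46.93 + 1.13Q → Q* = 17.0909.

Q* = 17.09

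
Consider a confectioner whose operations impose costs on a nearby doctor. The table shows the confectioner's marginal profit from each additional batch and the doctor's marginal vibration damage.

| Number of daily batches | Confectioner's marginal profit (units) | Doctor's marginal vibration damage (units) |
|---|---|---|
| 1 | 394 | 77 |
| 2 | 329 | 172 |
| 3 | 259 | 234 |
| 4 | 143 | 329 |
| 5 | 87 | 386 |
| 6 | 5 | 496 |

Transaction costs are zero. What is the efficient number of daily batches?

3

Bargaining reaches the level where marginal profit last exceeds marginal vibration damage.
That holds through level 3 (259 ≥ 234) but not at 4 (143 < 329).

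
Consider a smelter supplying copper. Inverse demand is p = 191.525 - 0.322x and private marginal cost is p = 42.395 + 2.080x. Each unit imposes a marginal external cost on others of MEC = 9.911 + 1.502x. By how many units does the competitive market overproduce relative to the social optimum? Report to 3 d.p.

Market equilibrium (private): 42.395 + 2.080x = 191.525 - 0.322x → x_m = 62.0858.
Social marginal cost = private MC + MEC = 52.306 + 3.582x.
Set SMC = demand: 52.306 + 3.582x = 191.525 - 0.322x → x* = 35.6606.
Gap = |62.0858 − 35.6606| = 26.4252.

26.425 units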